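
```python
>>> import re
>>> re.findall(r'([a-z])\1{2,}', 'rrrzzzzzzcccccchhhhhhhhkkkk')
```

After group 1 captures some text, `\1` only succeeds where that same text appears again.
Because there's exactly one group, `findall` drops the full match and keeps group 1 from each hit.

['r', 'z', 'c', 'h', 'k']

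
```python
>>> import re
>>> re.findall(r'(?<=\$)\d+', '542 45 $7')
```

['7']

The lookaround is zero-width — it requires the adjacent text to match without consuming it, so the asserted text isn't part of the match.
Scanning left to right: at [8:9] → '7'.
No capturing groups, so `findall` returns the 1 full match string.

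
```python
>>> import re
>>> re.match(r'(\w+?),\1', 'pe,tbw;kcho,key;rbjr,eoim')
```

None

`re.match` won't scan ahead — the pattern has to work from the very first character.
Here position 0 doesn't satisfy it, so the call returns None.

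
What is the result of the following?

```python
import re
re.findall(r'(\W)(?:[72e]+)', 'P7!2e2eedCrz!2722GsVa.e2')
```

['!', '!', '.']

This matches a non-word character (captured); then one or more of one of [72e] (non-capturing group).
One capturing group, so `findall` returns just the captured substring from each match — 3 in all.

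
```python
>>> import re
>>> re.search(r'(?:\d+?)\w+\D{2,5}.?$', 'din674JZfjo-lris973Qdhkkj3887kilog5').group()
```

'973Qdhkkj3887kilog5'

Pattern: one or more of a digit (lazy) (non-capturing group); then one or more of a word character; then 2 to 5 of a non-digit, then optionally any character; then anchored at the end.
`re.search` scans for the first position where the pattern succeeds.
The match spans [16:35] → '973Qdhkkj3887kilog5'.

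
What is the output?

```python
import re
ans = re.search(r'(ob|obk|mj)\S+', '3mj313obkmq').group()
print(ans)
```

mj313obkmq

The match spans [1:11] → 'mj313obkmq'.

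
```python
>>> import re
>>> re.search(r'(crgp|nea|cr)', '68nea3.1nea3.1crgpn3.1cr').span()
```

`re.search` scans for the first position where the pattern succeeds.
The match spans [2:5] → 'nea'.
Captured: group 1 = 'nea'.

(2, 5)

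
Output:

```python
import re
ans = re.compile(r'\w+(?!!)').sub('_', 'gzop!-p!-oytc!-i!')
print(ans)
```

The negative lookahead/lookbehind blocks any match where the forbidden context is present.
`sub` substitutes '_' at each match site.

_p!-p!-_c!-i!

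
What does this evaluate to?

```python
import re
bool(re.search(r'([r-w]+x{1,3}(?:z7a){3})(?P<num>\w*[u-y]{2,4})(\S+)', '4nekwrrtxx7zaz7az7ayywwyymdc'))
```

The pattern matches one or more of a character in [r-w], then 1 to 3 of a literal 'x', then the literal 'z7a' repeated 3 times (captured); then zero or more of a word character, then 2 to 4 of a character in [u-y] (captured as 'num'); then one or more of a non-whitespace character (captured).
Unlike `match`, `search` isn't anchored — it looks for the pattern anywhere in the string.
Here no position works, so the call returns None, and `bool(None)` is False.

False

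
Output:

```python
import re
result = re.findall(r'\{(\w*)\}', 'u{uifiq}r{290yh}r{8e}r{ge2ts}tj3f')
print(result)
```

Scanning left to right: at [1:8] match '{uifiq}', group 1 = 'uifiq'; at [9:16] match '{290yh}', group 1 = '290yh'; at [17:21] match '{8e}', group 1 = '8e'; at [22:29] match '{ge2ts}', group 1 = 'ge2ts'.
`findall` collects group 1 from each match (4 total).

['uifiq', '290yh', '8e', 'ge2ts']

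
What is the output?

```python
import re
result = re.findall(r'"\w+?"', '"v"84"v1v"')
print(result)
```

['"v"', '"v1v"']

With no groups in the pattern, `findall` gives back each whole match — 2 here.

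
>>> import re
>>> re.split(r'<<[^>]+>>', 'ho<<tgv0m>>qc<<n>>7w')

['ho', 'qc', '7w']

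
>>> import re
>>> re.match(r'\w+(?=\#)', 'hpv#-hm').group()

'hpv'

`re.match` won't scan ahead — the pattern has to work from the very first character.
The match spans [0:3] → 'hpv'.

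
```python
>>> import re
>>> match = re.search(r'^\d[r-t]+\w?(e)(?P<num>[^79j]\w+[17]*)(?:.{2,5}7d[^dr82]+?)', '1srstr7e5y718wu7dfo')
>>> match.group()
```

'1srstr7e5y718wu7df'

A `+?`/`*?`/`{m,n}?` starts at its minimum and grows only as far as needed for what follows to match.
The match spans [0:18] → '1srstr7e5y718wu7df'.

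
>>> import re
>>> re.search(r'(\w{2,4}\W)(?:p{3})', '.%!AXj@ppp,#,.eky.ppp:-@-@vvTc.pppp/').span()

The pattern matches 2 to 4 of a word character, then a non-word character (captured); then exactly 3 of a literal 'p' (non-capturing group).
The match spans [3:10] → 'AXj@ppp'.

(3, 10)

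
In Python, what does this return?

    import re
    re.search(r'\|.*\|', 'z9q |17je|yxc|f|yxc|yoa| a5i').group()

'|17je|yxc|f|yxc|yoa|'

The match spans [4:24] → '|17je|yxc|f|yxc|yoa|'.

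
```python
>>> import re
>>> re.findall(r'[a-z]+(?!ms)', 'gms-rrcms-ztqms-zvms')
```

['gms', 'rrcms', 'ztqms', 'zvms']

The negative lookaround is zero-width — it rules out positions where the adjacent text would match, without consuming anything.
Walking the string: at [0:3] → 'gms'; at [4:9] → 'rrcms'; at [10:15] → 'ztqms'; at [16:20] → 'zvms'.
Since nothing is captured, `findall` lists the 4 matched substrings directly.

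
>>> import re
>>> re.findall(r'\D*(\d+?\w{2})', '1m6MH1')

['1m6']

Pattern: zero or more of a non-digit; then one or more of a digit (lazy), then exactly 2 of a word character (captured).
Matches: at [0:3] match '1m6', group 1 = '1m6'.
One capturing group, so `findall` returns just the captured substring from the one match — 1 in all.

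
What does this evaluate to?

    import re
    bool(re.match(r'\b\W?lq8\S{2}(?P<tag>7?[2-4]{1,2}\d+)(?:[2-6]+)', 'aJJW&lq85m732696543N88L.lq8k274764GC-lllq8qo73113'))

False

`match` is anchored at position 0; if the pattern doesn't fit there, it returns None.
Here the pattern fails at index 0, so the call returns None, and `bool(None)` is False.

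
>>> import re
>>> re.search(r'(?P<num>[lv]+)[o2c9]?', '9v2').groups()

The match spans [1:3] → 'v2'.
Captured: group 1 = 'v'.

('v',)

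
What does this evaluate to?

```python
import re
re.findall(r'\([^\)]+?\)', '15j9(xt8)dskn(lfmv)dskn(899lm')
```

['(xt8)', '(lfmv)']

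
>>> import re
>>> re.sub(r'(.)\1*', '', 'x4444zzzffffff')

`\1` has to match the exact text group 1 already captured.
Every occurrence is swapped for ''.

''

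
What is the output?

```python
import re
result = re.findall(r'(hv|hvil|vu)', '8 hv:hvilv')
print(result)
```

['hv', 'hv']

The regex engine tests alternatives in the order written; an earlier branch that matches wins even if a later one would match more.
Scanning left to right: at [2:4] match 'hv', group 1 = 'hv'; at [5:7] match 'hv', group 1 = 'hv'.
One capturing group, so `findall` returns just the captured substring from each match — 2 in all.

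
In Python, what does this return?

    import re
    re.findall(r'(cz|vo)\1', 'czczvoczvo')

`\1` has to match the exact text group 1 already captured.
Scanning left to right: at [0:4] match 'czcz', group 1 = 'cz'.
`findall` collects group 1 from the one match (1 total).

['cz']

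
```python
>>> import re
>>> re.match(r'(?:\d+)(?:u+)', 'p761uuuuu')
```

`re.match` won't scan ahead — the pattern has to work from the very first character.
Here position 0 doesn't satisfy it, so the call returns None.

None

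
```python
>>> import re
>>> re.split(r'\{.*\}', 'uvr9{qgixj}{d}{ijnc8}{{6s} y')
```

Matches to split on: at [4:26] → '{qgixj}{d}{ijnc8}{{6s}'.
Each match becomes a cut point; 2 segments remain.

['uvr9', ' y']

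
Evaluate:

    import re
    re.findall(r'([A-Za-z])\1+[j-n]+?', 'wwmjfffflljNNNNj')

After group 1 captures some text, `\1` only succeeds where that same text appears again.
With a single group, `findall` returns only what that group captured — 3 items.

['w', 'f', 'N']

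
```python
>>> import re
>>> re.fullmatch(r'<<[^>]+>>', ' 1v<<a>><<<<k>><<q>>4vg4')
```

None

For `fullmatch`, every character of the input must be accounted for by the pattern.
Here there's no way to consume every character, so the call returns None.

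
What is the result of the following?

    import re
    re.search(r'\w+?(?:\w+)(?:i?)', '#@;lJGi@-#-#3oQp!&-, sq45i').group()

The match spans [3:7] → 'lJGi'.

'lJGi'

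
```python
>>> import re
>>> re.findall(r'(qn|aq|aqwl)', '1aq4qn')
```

['aq', 'qn']

Scanning left to right: at [1:3] match 'aq', group 1 = 'aq'; at [4:6] match 'qn', group 1 = 'qn'.
Because there's exactly one group, `findall` drops the full match and keeps group 1 from each hit.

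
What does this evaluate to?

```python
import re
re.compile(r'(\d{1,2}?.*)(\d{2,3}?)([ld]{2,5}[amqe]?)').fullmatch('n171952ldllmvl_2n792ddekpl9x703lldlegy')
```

None

`re.fullmatch` is like wrapping the pattern in `^…$` (in single-line mode).
Here there's no way to consume every character, so the call returns None.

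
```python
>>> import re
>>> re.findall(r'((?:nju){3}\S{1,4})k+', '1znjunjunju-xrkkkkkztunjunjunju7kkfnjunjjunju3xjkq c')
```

['njunjunju-xrk', 'njunjunju7k']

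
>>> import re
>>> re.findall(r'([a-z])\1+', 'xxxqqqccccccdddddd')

The backreference `\1` re-matches whatever the first group consumed, character for character.
Scanning left to right: at [0:3] match 'xxx', group 1 = 'x'; at [3:6] match 'qqq', group 1 = 'q'; at [6:12] match 'cccccc', group 1 = 'c'; at [12:18] match 'dddddd', group 1 = 'd'.
`findall` collects group 1 from each match (4 total).

['x', 'q', 'c', 'd']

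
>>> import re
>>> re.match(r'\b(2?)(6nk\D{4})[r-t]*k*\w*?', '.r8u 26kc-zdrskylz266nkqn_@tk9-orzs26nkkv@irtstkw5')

None

The pattern matches a word boundary (`\b`, zero-width); then optionally a literal '2' (captured); then the literal '6nk', then exactly 4 of a non-digit (captured); then zero or more of a character in [r-t], then zero or more of the literal 'k', then zero or more of a word character (lazy).
`match` is anchored at position 0; if the pattern doesn't fit there, it returns None.
Here the pattern fails at index 0, so the call returns None.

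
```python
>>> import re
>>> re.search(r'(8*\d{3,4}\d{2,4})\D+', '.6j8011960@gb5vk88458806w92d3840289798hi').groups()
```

('8011960',)

The match spans [3:13] → '8011960@gb'.
Captured: group 1 = '8011960'.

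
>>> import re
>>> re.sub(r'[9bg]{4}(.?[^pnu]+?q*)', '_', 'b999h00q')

Pattern: exactly 4 of one of [9bg]; then optionally any character, then one or more of any character except [pnu] (lazy), then zero or more of the literal 'q' (captured).
The `?` after the quantifier makes it lazy — it takes as little as possible before letting the rest of the pattern try.
Matches: at [0:6] → 'b999h0'.
Every occurrence is swapped for '_'.

'_0q'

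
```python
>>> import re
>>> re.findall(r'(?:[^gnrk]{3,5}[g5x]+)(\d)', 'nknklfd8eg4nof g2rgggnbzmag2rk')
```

['4', '2', '2']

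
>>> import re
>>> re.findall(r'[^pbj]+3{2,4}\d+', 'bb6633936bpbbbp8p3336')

['6633936', '3336']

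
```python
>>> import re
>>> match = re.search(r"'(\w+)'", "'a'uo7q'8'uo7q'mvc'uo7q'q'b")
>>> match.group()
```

"'a'"

The match spans [0:3] → "'a'".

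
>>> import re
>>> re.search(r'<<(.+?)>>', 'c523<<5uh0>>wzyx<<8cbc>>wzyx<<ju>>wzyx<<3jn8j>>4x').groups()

('5uh0',)

The `?` after the quantifier makes it lazy — it takes as little as possible before letting the rest of the pattern try.
`re.search` scans for the first position where the pattern succeeds.
The match spans [4:12] → '<<5uh0>>'.
Captured: group 1 = '5uh0'.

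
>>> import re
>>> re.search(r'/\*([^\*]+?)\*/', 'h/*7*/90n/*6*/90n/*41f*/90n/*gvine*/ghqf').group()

'/*7*/'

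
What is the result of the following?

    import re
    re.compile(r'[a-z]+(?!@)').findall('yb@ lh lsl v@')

['y', 'lh', 'lsl']

A negative assertion filters positions out without eating any characters.
Matches: at [0:1] → 'y'; at [4:6] → 'lh'; at [7:10] → 'lsl'.
Since nothing is captured, `findall` lists the 3 matched substrings directly.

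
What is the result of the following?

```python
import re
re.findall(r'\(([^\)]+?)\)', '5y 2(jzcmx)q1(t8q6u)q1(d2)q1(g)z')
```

One capturing group, so `findall` returns just the captured substring from each match — 4 in all.

['jzcmx', 't8q6u', 'd2', 'g']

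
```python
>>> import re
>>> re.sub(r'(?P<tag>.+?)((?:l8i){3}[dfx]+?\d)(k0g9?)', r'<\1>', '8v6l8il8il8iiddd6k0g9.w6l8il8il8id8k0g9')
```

'<8v6l8il8il8iiddd6k0g9.w6>'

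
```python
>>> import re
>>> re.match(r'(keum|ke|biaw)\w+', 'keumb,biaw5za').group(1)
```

'keum'

Alternation isn't longest-match — the leftmost alternative that fits at this position is chosen.
`re.match` only tries the pattern at the start of the string.
The match spans [0:5] → 'keumb'.
Captured: group 1 = 'keum'.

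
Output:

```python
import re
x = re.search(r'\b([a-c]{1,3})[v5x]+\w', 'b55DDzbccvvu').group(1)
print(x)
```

b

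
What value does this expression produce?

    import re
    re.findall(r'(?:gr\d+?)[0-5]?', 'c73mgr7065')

Lazy quantifiers expand one character at a time until the remainder of the pattern can match.
Since nothing is captured, `findall` lists the 1 matched substring directly.

['gr70']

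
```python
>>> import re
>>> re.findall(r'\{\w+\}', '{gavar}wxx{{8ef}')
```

['{gavar}', '{8ef}']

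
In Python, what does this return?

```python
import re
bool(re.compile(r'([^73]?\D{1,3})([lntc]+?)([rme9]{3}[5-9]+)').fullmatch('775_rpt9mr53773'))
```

False

The pattern matches optionally any character except [73], then 1 to 3 of a non-digit (captured); then one or more of one of [lntc] (lazy) (captured); then exactly 3 of one of [rme9], then one or more of a character in [5-9] (captured).
`re.fullmatch` requires the pattern to consume the entire string.
Here the string isn't matched end-to-end, so the call returns None, and `bool(None)` is False.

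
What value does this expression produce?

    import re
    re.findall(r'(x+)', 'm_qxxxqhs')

`findall` collects group 1 from the one match (1 total).

['xxx']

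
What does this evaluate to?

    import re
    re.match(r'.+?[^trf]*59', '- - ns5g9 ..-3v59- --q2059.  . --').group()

`re.match` won't scan ahead — the pattern has to work from the very first character.
The match spans [0:26] → '- - ns5g9 ..-3v59- --q2059'.

'- - ns5g9 ..-3v59- --q2059'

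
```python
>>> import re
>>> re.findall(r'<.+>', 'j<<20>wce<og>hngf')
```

['<<20>wce<og>']

No capturing groups, so `findall` returns the 1 full match string.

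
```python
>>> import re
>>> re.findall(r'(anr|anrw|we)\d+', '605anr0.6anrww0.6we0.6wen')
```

['anr', 'we']

Scanning left to right: at [3:7] match 'anr0', group 1 = 'anr'; at [17:20] match 'we0', group 1 = 'we'.
With a single group, `findall` returns only what that group captured — 2 items.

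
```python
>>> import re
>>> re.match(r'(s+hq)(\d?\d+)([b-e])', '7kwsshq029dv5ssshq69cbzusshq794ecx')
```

`re.match` won't scan ahead — the pattern has to work from the very first character.
Here position 0 doesn't satisfy it, so the call returns None.

None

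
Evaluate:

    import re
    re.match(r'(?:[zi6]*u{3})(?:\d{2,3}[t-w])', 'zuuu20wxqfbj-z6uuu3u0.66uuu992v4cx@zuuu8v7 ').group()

`re.match` won't scan ahead — the pattern has to work from the very first character.
The match spans [0:7] → 'zuuu20w'.

'zuuu20w'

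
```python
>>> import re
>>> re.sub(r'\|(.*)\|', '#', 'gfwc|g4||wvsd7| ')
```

'gfwc# '

Matches: at [4:15] → '|g4||wvsd7|'.
Each match is replaced by '#'.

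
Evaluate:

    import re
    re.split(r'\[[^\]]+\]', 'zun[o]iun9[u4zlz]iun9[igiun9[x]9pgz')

['zun', 'iun9', 'iun9', '9pgz']

Each match becomes a cut point; 4 segments remain.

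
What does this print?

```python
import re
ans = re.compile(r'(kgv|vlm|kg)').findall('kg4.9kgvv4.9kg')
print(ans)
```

['kg', 'kgv', 'kg']

`|` is ordered: at each position the engine commits to the first alternative that works.
One capturing group, so `findall` returns just the captured substring from each match — 3 in all.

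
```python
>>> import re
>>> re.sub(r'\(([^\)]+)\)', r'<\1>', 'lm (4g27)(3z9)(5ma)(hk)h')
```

Each match is replaced using the text its own group 1 captured.

'lm <4g27><3z9><5ma><hk>h'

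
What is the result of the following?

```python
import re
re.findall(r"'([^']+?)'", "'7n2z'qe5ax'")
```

['7n2z']

Scanning left to right: at [0:6] match "'7n2z'", group 1 = '7n2z'.
`findall` collects group 1 from the one match (1 total).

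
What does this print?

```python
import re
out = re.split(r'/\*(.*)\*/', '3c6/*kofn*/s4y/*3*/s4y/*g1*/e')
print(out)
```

['3c6', 'kofn*/s4y/*3*/s4y/*g1', 'e']

Matches to split on: at [3:28] → '/*kofn*/s4y/*3*/s4y/*g1*/'.
`re.split` interleaves the captured-group text with the surrounding fragments.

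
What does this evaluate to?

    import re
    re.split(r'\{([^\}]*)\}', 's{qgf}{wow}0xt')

['s', 'qgf', '', 'wow', '0xt']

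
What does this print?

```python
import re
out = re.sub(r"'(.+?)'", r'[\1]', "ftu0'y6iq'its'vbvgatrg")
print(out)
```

ftu0[y6iq]its'vbvgatrg

A `+?`/`*?`/`{m,n}?` starts at its minimum and grows only as far as needed for what follows to match.
Matches: at [4:10] → "'y6iq'".
`\1` in the replacement pulls in group 1's text for each match.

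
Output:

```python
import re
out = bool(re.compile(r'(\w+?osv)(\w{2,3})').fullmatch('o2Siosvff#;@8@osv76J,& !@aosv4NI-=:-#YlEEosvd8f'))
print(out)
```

The pattern matches one or more of a word character (lazy), then the literal 'osv' (captured); then 2 to 3 of a word character (captured).
`fullmatch` succeeds only if the pattern covers the string from start to end.
Here there's no way to consume every character, so the call returns None, and `bool(None)` is False.

False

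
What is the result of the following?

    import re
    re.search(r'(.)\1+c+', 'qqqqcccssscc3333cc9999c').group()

The backreference `\1` re-matches whatever the first group consumed, character for character.
The match spans [0:7] → 'qqqqccc'.

'qqqqccc'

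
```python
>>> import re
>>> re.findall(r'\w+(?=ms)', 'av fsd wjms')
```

The `(?=…)`/`(?<=…)` assertion just peeks at neighbouring text; it doesn't advance the match position.
Matches: at [7:9] → 'wj'.
No capturing groups, so `findall` returns the 1 full match string.

['wj']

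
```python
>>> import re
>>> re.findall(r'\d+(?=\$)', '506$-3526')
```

['506']

Lookahead/lookbehind check context without consuming it, so the matched span excludes the asserted characters.
Since nothing is captured, `findall` lists the 1 matched substring directly.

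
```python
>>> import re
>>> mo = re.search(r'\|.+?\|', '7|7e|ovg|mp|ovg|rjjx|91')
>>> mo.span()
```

(1, 5)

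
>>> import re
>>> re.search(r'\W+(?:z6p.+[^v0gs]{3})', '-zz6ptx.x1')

Pattern: one or more of a non-word character; then the literal 'z6p', then one or more of any character, then exactly 3 of any character except [v0gs] (non-capturing group).
`re.search` scans for the first position where the pattern succeeds.
Here no position works, so the call returns None.

None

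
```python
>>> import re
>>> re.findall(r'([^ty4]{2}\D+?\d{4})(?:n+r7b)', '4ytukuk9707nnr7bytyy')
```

['ukuk9707']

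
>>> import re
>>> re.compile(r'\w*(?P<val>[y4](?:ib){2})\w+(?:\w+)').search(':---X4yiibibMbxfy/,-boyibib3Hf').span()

The match spans [20:30] → 'boyibib3Hf'.

(20, 30)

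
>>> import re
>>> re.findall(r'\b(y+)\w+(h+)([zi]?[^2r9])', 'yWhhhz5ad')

Pattern: a word boundary (`\b`, zero-width); then one or more of a literal 'y' (captured); then one or more of a word character; then one or more of a literal 'h' (captured); then optionally one of [zi], then any character except [2r9] (captured).
3 groups means the one result is a tuple of 3 captured strings — 1 here.

[('y', 'h', 'z5')]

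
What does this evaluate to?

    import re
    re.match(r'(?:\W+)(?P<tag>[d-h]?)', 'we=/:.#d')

With `match`, the pattern is implicitly anchored at the beginning.
Here position 0 doesn't satisfy it, so the call returns None.

None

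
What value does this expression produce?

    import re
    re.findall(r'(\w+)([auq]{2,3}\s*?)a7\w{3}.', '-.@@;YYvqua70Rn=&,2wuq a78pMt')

[('YYv', 'qu'), ('2w', 'uq ')]

Pattern: one or more of a word character (captured); then 2 to 3 of one of [auq], then zero or more of whitespace (lazy) (captured); then the literal 'a7', then exactly 3 of a word character, then any character.
Scanning left to right: at [5:16] match 'YYvqua70Rn=', groups = ('YYv', 'qu'); at [18:29] match '2wuq a78pMt', groups = ('2w', 'uq ').
`findall` packs the 2 group values into a tuple for every match.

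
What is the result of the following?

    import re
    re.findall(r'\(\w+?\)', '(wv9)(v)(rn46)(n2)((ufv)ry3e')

Walking the string: at [0:5] → '(wv9)'; at [5:8] → '(v)'; at [8:14] → '(rn46)'; at [14:18] → '(n2)'; at [19:24] → '(ufv)'.
`findall` yields the raw match text (5 of them) because the pattern has no groups.

['(wv9)', '(v)', '(rn46)', '(n2)', '(ufv)']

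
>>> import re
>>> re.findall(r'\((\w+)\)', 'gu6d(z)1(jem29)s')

['z', 'jem29']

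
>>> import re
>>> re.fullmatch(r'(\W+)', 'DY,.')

None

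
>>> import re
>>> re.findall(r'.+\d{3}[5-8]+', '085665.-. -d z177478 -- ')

['085665.-. -d z177478']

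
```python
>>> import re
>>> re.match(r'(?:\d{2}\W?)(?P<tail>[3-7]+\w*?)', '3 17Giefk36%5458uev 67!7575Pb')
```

Pattern: exactly 2 of a digit, then optionally a non-word character (non-capturing group); then one or more of a character in [3-7], then zero or more of a word character (lazy) (captured as 'tail').
`re.match` won't scan ahead — the pattern has to work from the very first character.
Here the string doesn't start with a match, so the call returns None.

None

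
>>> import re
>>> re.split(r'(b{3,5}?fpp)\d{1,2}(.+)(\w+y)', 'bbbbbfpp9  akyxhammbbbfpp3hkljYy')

Pattern: 3 to 5 of a literal 'b' (lazy), then the literal 'fpp' (captured); then 1 to 2 of a digit; then one or more of any character (captured); then one or more of a word character, then a literal 'y' (captured).
Matches to split on: at [0:32] → 'bbbbbfpp9  akyxhammbbbfpp3hkljYy'.
The group in the pattern means `split` returns the separators' captures alongside the pieces.

['', 'bbbbbfpp', '  akyxhammbbbfpp3hklj', 'Yy', '']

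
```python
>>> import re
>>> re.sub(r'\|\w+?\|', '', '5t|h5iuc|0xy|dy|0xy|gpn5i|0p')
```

'5t0xy0xy0p'

Matches: at [2:9] → '|h5iuc|'; at [12:16] → '|dy|'; at [19:26] → '|gpn5i|'.
`sub` substitutes '' at each match site.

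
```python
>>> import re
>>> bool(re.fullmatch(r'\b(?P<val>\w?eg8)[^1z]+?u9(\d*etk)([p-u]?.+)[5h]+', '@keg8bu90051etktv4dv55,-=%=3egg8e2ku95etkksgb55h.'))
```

Pattern: a word boundary (`\b`, zero-width); then optionally a word character, then the literal 'eg8' (captured as 'val'); then one or more of any character except [1z] (lazy), then the literal 'u9'; then zero or more of a digit, then the literal 'etk' (captured); then optionally a character in [p-u], then one or more of any character (captured); then one or more of one of [5h].
For `fullmatch`, every character of the input must be accounted for by the pattern.
Here there's no way to consume every character, so the call returns None, and `bool(None)` is False.

False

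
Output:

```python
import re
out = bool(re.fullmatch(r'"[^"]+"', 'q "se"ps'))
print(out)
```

False

For `fullmatch`, every character of the input must be accounted for by the pattern.
Here the string isn't matched end-to-end, so the call returns None, and `bool(None)` is False.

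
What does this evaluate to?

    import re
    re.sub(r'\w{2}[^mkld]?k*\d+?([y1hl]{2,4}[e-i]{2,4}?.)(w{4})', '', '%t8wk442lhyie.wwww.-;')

The pattern matches exactly 2 of a word character, then optionally any character except [mkld], then zero or more of the literal 'k'; then one or more of a digit (lazy); then 2 to 4 of one of [y1hl], then 2 to 4 of a character in [e-i] (lazy), then any character (captured); then exactly 4 of a literal 'w' (captured).
Matches: at [1:18] → 't8wk442lhyie.wwww'.
`sub` substitutes '' at each match site.

'%.-;'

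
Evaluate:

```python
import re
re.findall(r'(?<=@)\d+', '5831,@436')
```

['436']

The lookaround is zero-width — it requires the adjacent text to match without consuming it, so the asserted text isn't part of the match.
With no groups in the pattern, `findall` gives back each whole match — 1 here.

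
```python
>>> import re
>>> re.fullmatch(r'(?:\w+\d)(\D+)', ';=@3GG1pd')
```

None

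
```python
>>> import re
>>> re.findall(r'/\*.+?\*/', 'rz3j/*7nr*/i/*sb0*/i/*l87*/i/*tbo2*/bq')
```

Scanning left to right: at [4:11] → '/*7nr*/'; at [12:19] → '/*sb0*/'; at [20:27] → '/*l87*/'; at [28:36] → '/*tbo2*/'.
No capturing groups, so `findall` returns the 4 full match strings.

['/*7nr*/', '/*sb0*/', '/*l87*/', '/*tbo2*/']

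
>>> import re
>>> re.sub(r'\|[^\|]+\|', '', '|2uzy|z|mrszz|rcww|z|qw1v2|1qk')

'zrcwwqw1v2|1qk'

Matches: at [0:6] → '|2uzy|'; at [7:14] → '|mrszz|'; at [18:21] → '|z|'.
Each match is replaced by ''.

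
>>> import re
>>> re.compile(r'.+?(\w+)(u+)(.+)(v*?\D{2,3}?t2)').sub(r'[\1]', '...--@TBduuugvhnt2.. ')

'[TBduu].. '

The pattern matches one or more of any character (lazy); then one or more of a word character (captured); then one or more of a literal 'u' (captured); then one or more of any character (captured); then zero or more of the literal 'v' (lazy), then 2 to 3 of a non-digit (lazy), then the literal 't2' (captured).
Matches: at [0:18] → '...--@TBduuugvhnt2'.
Each match is replaced using the text its own group 1 captured.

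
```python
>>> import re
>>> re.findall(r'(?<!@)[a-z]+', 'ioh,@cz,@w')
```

['ioh', 'z']

The negative lookaround is zero-width — it rules out positions where the adjacent text would match, without consuming anything.
No capturing groups, so `findall` returns the 2 full match strings.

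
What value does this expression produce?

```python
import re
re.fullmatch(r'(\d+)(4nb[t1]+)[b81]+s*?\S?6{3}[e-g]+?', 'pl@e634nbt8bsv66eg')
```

None

`fullmatch` succeeds only if the pattern covers the string from start to end.
Here the string isn't matched end-to-end, so the call returns None.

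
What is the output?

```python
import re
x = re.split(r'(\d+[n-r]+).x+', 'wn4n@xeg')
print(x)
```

['wn', '4n', 'eg']

The pattern matches one or more of a digit, then one or more of a character in [n-r] (captured); then any character, then one or more of a literal 'x'.
Matches to split on: at [2:6] → '4n@x'.
The group in the pattern means `split` returns the separators' captures alongside the pieces.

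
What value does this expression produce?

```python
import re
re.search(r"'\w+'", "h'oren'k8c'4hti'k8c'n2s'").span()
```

(1, 7)

`re.search` tries every starting position until one works.
The match spans [1:7] → "'oren'".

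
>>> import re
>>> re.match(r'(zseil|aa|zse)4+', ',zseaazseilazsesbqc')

With `match`, the pattern is implicitly anchored at the beginning.
Here position 0 doesn't satisfy it, so the call returns None.

None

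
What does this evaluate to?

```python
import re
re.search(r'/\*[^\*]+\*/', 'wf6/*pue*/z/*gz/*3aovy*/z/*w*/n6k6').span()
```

(3, 10)

The match spans [3:10] → '/*pue*/'.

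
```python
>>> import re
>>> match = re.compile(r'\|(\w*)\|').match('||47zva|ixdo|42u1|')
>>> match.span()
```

(0, 2)

`re.match` won't scan ahead — the pattern has to work from the very first character.
The match spans [0:2] → '||'.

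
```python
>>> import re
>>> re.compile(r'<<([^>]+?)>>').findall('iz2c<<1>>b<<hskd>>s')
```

Scanning left to right: at [4:9] match '<<1>>', group 1 = '1'; at [10:18] match '<<hskd>>', group 1 = 'hskd'.
One capturing group, so `findall` returns just the captured substring from each match — 2 in all.

['1', 'hskd']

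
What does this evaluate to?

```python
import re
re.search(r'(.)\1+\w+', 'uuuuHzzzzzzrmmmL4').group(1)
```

After group 1 captures some text, `\1` only succeeds where that same text appears again.
`re.search` scans for the first position where the pattern succeeds.
The match spans [0:17] → 'uuuuHzzzzzzrmmmL4'.
Captured: group 1 = 'u'.

'u'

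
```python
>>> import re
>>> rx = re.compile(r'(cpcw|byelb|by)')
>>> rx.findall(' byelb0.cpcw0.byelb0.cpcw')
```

Branches in `(...|...)` are attempted left-to-right; the first branch that allows the whole pattern to succeed is taken.
Because there's exactly one group, `findall` drops the full match and keeps group 1 from each hit.

['byelb', 'cpcw', 'byelb', 'cpcw']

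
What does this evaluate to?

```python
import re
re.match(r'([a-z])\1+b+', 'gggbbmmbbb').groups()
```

A backreference is literal: `\1` must see the identical characters the first group matched.
`match` is anchored at position 0; if the pattern doesn't fit there, it returns None.
The match spans [0:5] → 'gggbb'.
Captured: group 1 = 'g'.

('g',)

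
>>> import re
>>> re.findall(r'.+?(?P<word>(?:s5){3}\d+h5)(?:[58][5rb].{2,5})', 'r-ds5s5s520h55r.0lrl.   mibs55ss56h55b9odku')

This matches one or more of any character (lazy); then the literal 's5' repeated 3 times, then one or more of a digit, then the literal 'h5' (captured as 'word'); then one of [58], then one of [5rb], then 2 to 5 of any character (non-capturing group).
Matches: at [0:20] match 'r-ds5s5s520h55r.0lrl', group 1 = 's5s5s520h5'.
One capturing group, so `findall` returns just the captured substring from the one match — 1 in all.

['s5s5s520h5']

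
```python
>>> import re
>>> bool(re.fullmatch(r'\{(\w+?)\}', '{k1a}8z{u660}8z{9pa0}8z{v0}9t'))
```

False

`re.fullmatch` requires the pattern to consume the entire string.
Here the pattern can't cover the whole string, so the call returns None, and `bool(None)` is False.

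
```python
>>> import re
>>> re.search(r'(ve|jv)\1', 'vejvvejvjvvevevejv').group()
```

'jvjv'

`\1` is not a pattern — it's the concrete string captured by group 1, re-applied verbatim.
`search` walks the string left to right and returns the first match it finds.
The match spans [6:10] → 'jvjv'.
Captured: group 1 = 'jv'.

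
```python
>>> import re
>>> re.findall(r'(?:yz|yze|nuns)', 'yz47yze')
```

['yz', 'yz']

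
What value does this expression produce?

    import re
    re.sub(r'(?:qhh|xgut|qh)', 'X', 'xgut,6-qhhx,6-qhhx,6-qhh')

'X,6-Xx,6-Xx,6-X'

The regex engine tests alternatives in the order written; an earlier branch that matches wins even if a later one would match more.
Matches: at [0:4] → 'xgut'; at [7:10] → 'qhh'; at [14:17] → 'qhh'; at [21:24] → 'qhh'.
Each match is replaced by 'X'.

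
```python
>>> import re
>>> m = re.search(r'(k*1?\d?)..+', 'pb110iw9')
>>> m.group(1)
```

''

This matches zero or more of the literal 'k', then optionally a literal '1', then optionally a digit (captured); then any character, then one or more of any character.
`re.search` scans for the first position where the pattern succeeds.
The match spans [0:8] → 'pb110iw9'.
Captured: group 1 = ''.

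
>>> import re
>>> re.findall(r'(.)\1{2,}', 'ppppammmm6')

['p', 'm']

The backreference `\1` re-matches whatever the first group consumed, character for character.
Walking the string: at [0:4] match 'pppp', group 1 = 'p'; at [5:9] match 'mmmm', group 1 = 'm'.
Because there's exactly one group, `findall` drops the full match and keeps group 1 from each hit.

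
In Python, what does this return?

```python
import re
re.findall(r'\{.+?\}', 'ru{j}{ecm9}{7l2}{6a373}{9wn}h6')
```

Because the quantifier is non-greedy, it stops expanding at the earliest point where the rest of the pattern can succeed.
Since nothing is captured, `findall` lists the 5 matched substrings directly.

['{j}', '{ecm9}', '{7l2}', '{6a373}', '{9wn}']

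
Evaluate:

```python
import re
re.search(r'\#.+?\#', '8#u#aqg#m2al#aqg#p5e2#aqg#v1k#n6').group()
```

'#u#'

A `+?`/`*?`/`{m,n}?` starts at its minimum and grows only as far as needed for what follows to match.
`re.search` tries every starting position until one works.
The match spans [1:4] → '#u#'.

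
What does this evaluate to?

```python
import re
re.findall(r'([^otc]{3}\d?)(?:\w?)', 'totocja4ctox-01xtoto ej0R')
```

['ja4', 'x-01', ' ej0']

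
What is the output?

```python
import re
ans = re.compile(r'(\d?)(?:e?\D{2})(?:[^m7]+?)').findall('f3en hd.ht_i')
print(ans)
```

['3', '', '']

The pattern matches optionally a digit (captured); then optionally the literal 'e', then exactly 2 of a non-digit (non-capturing group); then one or more of any character except [m7] (lazy) (non-capturing group).
A non-greedy quantifier consumes as few characters as it can — just enough that the remainder of the pattern still matches from where it stops; whatever follows it matches normally.
Walking the string: at [1:6] match '3en h', group 1 = '3'; at [6:9] match 'd.h', group 1 = ''; at [9:12] match 't_i', group 1 = ''.
Because there's exactly one group, `findall` drops the full match and keeps group 1 from each hit.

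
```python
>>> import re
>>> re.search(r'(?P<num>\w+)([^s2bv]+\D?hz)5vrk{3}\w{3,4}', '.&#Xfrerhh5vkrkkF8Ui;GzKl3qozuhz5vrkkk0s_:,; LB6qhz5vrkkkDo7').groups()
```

The match spans [3:41] → 'Xfrerhh5vkrkkF8Ui;GzKl3qozuhz5vrkkk0s_'.
Captured: group 1 = 'Xfrerhh5vkrkkF8Ui', group 2 = ';GzKl3qozuhz'.

('Xfrerhh5vkrkkF8Ui', ';GzKl3qozuhz')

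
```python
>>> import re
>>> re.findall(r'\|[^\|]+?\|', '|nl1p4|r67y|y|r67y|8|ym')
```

['|nl1p4|', '|y|', '|8|']

Matches: at [0:7] → '|nl1p4|'; at [11:14] → '|y|'; at [18:21] → '|8|'.
No capturing groups, so `findall` returns the 3 full match strings.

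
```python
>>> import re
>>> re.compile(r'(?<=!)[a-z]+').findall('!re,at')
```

Lookahead/lookbehind check context without consuming it, so the matched span excludes the asserted characters.
Matches: at [1:3] → 're'.
Since nothing is captured, `findall` lists the 1 matched substring directly.

['re']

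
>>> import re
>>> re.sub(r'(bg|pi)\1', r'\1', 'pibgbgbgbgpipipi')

'pibgbgpipi'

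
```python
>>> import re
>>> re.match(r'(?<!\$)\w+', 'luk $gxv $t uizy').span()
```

`re.match` won't scan ahead — the pattern has to work from the very first character.
The match spans [0:3] → 'luk'.

(0, 3)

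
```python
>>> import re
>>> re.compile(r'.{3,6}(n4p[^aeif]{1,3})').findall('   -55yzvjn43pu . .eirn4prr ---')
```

This matches 3 to 6 of any character; then the literal 'n4p', then 1 to 3 of any character except [aeif] (captured).
Matches: at [16:28] match '. .eirn4prr ', group 1 = 'n4prr '.
`findall` collects group 1 from the one match (1 total).

['n4prr ']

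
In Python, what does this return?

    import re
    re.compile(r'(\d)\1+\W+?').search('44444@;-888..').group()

A backreference is literal: `\1` must see the identical characters the first group matched.
Unlike `match`, `search` isn't anchored — it looks for the pattern anywhere in the string.
The match spans [0:6] → '44444@'.
Captured: group 1 = '4'.

'44444@'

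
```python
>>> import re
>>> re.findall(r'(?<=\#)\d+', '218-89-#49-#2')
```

['49', '2']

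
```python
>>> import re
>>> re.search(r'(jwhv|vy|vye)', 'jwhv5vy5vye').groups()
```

('jwhv',)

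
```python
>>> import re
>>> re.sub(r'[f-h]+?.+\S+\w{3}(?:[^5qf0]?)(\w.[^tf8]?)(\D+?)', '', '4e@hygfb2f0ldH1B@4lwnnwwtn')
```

'4e@'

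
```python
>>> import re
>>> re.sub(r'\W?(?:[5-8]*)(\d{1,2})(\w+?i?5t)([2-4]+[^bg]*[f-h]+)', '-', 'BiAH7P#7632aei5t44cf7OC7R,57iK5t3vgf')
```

This matches optionally a non-word character; then zero or more of a character in [5-8] (non-capturing group); then 1 to 2 of a digit (captured); then one or more of a word character (lazy), then optionally the literal 'i', then the literal '5t' (captured); then one or more of a character in [2-4], then zero or more of any character except [bg], then one or more of a character in [f-h] (captured).
Matches: at [6:36] → '#7632aei5t44cf7OC7R,57iK5t3vgf'.
Every occurrence is swapped for '-'.

'BiAH7P-'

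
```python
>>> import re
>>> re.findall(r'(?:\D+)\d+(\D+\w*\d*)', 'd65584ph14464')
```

The pattern matches one or more of a non-digit (non-capturing group); then one or more of a digit; then one or more of a non-digit, then zero or more of a word character, then zero or more of a digit (captured).
Matches: at [0:13] match 'd65584ph14464', group 1 = 'ph14464'.
`findall` collects group 1 from the one match (1 total).

['ph14464']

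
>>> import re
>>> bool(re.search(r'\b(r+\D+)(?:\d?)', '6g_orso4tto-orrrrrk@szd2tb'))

The pattern matches a word boundary (`\b`, zero-width); then one or more of a literal 'r', then one or more of a non-digit (captured); then optionally a digit (non-capturing group).
`search` walks the string left to right and returns the first match it finds.
Here nothing in the string fits, so the call returns None, and `bool(None)` is False.

False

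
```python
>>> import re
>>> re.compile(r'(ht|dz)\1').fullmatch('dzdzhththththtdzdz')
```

None

`re.fullmatch` is like wrapping the pattern in `^…$` (in single-line mode).
Here there's no way to consume every character, so the call returns None.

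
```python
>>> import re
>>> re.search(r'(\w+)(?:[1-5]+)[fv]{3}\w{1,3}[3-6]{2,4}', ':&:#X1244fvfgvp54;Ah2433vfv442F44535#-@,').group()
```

'X1244fvfgvp54'

The pattern matches one or more of a word character (captured); then one or more of a character in [1-5] (non-capturing group); then exactly 3 of one of [fv], then 1 to 3 of a word character, then 2 to 4 of a character in [3-6].
`re.search` tries every starting position until one works.
The match spans [4:17] → 'X1244fvfgvp54'.
Captured: group 1 = 'X124'.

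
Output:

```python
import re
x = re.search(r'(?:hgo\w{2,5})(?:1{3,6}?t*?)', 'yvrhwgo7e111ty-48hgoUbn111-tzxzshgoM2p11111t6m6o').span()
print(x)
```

(17, 26)

Pattern: the literal 'hgo', then 2 to 5 of a word character (non-capturing group); then 3 to 6 of a literal '1' (lazy), then zero or more of the literal 't' (lazy) (non-capturing group).
The match spans [17:26] → 'hgoUbn111'.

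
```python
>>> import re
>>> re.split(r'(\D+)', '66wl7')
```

This matches one or more of a non-digit (captured).
With a capturing group present, the delimiter's captured portion is kept in the result list.

['66', 'wl', '7']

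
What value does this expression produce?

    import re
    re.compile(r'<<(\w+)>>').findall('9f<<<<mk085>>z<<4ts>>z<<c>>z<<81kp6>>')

['mk085', '4ts', 'c', '81kp6']

Walking the string: at [4:13] match '<<mk085>>', group 1 = 'mk085'; at [14:21] match '<<4ts>>', group 1 = '4ts'; at [22:27] match '<<c>>', group 1 = 'c'; at [28:37] match '<<81kp6>>', group 1 = '81kp6'.
One capturing group, so `findall` returns just the captured substring from each match — 4 in all.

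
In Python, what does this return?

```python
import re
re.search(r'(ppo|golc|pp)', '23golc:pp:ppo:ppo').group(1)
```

'golc'

The match spans [2:6] → 'golc'.
Captured: group 1 = 'golc'.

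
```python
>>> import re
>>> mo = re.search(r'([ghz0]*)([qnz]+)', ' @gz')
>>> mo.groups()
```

Pattern: zero or more of one of [ghz0] (captured); then one or more of one of [qnz] (captured).
`search` walks the string left to right and returns the first match it finds.
The match spans [2:4] → 'gz'.
Captured: group 1 = 'g', group 2 = 'z'.

('g', 'z')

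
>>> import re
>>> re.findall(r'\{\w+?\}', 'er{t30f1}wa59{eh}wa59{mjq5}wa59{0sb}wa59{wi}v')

Matches: at [2:9] → '{t30f1}'; at [13:17] → '{eh}'; at [21:27] → '{mjq5}'; at [31:36] → '{0sb}'; at [40:44] → '{wi}'.
No capturing groups, so `findall` returns the 5 full match strings.

['{t30f1}', '{eh}', '{mjq5}', '{0sb}', '{wi}']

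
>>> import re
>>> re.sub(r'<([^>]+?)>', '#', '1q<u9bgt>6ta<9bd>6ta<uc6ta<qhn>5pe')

Matches: at [2:9] → '<u9bgt>'; at [12:17] → '<9bd>'; at [20:31] → '<uc6ta<qhn>'.
Every occurrence is swapped for '#'.

'1q#6ta#6ta#5pe'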